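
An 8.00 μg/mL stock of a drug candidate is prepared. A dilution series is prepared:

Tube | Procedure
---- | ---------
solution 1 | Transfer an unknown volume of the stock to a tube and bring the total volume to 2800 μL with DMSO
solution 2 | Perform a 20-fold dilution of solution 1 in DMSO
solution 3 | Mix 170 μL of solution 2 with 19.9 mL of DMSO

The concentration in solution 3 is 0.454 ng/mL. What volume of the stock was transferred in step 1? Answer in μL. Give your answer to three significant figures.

375 μL

Step 1: v brought to 2800 μL → factor = 2800 μL/v
Step 2: 20-fold → factor 20
Step 3: 170 μL + 19.9 mL = 20070 μL total → factor 20070/170 = 118.06
Product of known-step factors = 2361.2
Overall factor = 8.00 μg/mL / (0.454 ng/mL) = 17621
Step-1 factor = 17621 / 2361.2 = 7.4629
v = 2800 μL / 7.4629 = 375 μL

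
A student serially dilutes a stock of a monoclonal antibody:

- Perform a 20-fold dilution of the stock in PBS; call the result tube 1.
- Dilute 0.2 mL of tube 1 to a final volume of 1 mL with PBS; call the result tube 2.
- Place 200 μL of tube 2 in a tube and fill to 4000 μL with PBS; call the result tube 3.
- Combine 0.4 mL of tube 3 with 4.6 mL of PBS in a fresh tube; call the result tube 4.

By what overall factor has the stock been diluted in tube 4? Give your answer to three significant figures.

2.50 × 10^4

Step 1: 20-fold → factor 20
Step 2: 0.2 mL brought to 1 mL → factor 1/0.2 = 5
Step 3: 200 μL brought to 4000 μL → factor 4000/200 = 20
Step 4: 0.4 mL + 4.6 mL = 5 mL total → factor 5/0.4 = 12.5
Overall dilution factor = 20 × 5 × 20 × 12.5 = 25000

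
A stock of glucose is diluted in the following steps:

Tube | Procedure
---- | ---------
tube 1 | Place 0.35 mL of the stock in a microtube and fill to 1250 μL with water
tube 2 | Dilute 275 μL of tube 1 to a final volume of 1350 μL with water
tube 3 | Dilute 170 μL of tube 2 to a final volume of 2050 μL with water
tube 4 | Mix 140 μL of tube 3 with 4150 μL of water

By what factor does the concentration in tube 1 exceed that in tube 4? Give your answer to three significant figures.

Step 1: 0.35 mL brought to 1250 μL → factor 1.25/0.35 = 3.5714
Step 2: 275 μL brought to 1350 μL → factor 1350/275 = 4.9091
Step 3: 170 μL brought to 2050 μL → factor 2050/170 = 12.059
Step 4: 140 μL + 4150 μL = 4290 μL total → factor 4290/140 = 30.643
Dilution factor to tube 1 = 3.5714; to tube 4 = 6478.5
[tube 1]/[tube 4] = (factor to tube 4)/(factor to tube 1) = 6478.5/3.5714 = 1.81 × 10^3

1.81 × 10^3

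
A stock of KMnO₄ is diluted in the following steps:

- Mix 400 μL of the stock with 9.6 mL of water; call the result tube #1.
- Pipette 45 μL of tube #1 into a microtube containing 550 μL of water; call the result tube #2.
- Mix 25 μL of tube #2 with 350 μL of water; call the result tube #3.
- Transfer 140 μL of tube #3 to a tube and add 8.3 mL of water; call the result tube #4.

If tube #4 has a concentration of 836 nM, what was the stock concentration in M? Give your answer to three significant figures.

0.250 M

Step 1: 400 μL + 9.6 mL = 10000 μL total → factor 10000/400 = 25
Step 2: 45 μL + 550 μL = 595 μL total → factor 595/45 = 13.222
Step 3: 25 μL + 350 μL = 375 μL total → factor 375/25 = 15
Step 4: 140 μL + 8.3 mL = 8440 μL total → factor 8440/140 = 60.286
Overall dilution factor = 25 × 13.222 × 15 × 60.286 = 2.9892 × 10^5
Stock = 836 nM × 2.9892 × 10^5 = 2.499 × 10^8 nM = 0.250 M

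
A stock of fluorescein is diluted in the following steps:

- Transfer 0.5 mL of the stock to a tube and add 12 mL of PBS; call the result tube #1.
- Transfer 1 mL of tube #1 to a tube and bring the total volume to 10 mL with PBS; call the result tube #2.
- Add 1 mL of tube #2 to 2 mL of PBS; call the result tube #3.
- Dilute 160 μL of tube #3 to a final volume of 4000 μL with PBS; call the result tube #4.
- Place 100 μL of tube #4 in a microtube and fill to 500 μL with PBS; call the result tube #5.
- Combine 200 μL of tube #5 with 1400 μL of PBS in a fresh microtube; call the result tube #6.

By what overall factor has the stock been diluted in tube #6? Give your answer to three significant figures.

7.50 × 10^5

Step 1: 0.5 mL + 12 mL = 12.5 mL total → factor 12.5/0.5 = 25
Step 2: 1 mL brought to 10 mL → factor 10/1 = 10
Step 3: 1 mL + 2 mL = 3 mL total → factor 3/1 = 3
Step 4: 160 μL brought to 4000 μL → factor 4000/160 = 25
Step 5: 100 μL brought to 500 μL → factor 500/100 = 5
Step 6: 200 μL + 1400 μL = 1600 μL total → factor 1600/200 = 8
Overall dilution factor = 25 × 10 × 3 × 25 × 5 × 8 = 7.5 × 10^5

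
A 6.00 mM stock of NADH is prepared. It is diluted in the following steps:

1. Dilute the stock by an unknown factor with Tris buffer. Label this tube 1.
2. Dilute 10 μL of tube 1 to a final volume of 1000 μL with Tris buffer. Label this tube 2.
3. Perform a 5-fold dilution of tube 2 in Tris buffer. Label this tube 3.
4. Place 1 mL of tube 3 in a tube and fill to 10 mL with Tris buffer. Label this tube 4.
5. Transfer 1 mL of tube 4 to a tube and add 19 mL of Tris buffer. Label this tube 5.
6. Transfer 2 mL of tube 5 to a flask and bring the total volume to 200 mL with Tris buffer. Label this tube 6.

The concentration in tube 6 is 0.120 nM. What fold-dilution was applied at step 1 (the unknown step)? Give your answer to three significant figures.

Step 1: unknown factor x
Step 2: 10 μL brought to 1000 μL → factor 1000/10 = 100
Step 3: 5-fold → factor 5
Step 4: 1 mL brought to 10 mL → factor 10/1 = 10
Step 5: 1 mL + 19 mL = 20 mL total → factor 20/1 = 20
Step 6: 2 mL brought to 200 mL → factor 200/2 = 100
Product of known-step factors = 1 × 10^7
Overall factor = 6.00 mM / (0.120 nM) = 5 × 10^7
x = 5 × 10^7 / 1 × 10^7 = 5.00

5.00-fold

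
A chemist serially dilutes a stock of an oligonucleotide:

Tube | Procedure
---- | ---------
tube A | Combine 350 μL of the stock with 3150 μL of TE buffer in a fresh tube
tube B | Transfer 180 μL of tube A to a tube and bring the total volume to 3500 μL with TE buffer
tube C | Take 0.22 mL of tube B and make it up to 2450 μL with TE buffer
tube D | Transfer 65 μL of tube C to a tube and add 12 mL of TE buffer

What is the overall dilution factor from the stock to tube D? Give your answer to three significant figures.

4.02 × 10^5

Step 1: 350 μL + 3150 μL = 3500 μL total → factor 3500/350 = 10
Step 2: 180 μL brought to 3500 μL → factor 3500/180 = 19.444
Step 3: 0.22 mL brought to 2450 μL → factor 2.45/0.22 = 11.136
Step 4: 65 μL + 12 mL = 12065 μL total → factor 12065/65 = 185.62
Overall dilution factor = 10 × 19.444 × 11.136 × 185.62 = 4.0193 × 10^5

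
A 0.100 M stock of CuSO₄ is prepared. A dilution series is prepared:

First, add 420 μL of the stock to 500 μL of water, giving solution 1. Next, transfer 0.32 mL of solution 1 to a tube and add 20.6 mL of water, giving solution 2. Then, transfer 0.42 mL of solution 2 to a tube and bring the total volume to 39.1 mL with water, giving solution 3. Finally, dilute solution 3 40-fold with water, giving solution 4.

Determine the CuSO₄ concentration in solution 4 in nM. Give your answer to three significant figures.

Step 1: 420 μL + 500 μL = 920 μL total → factor 920/420 = 2.1905
Step 2: 0.32 mL + 20.6 mL = 20.92 mL total → factor 20.92/0.32 = 65.375
Step 3: 0.42 mL brought to 39.1 mL → factor 39.1/0.42 = 93.095
Step 4: 40-fold → factor 40
Overall dilution factor = 2.1905 × 65.375 × 93.095 × 40 = 5.3326 × 10^5
Final = 0.100 M / 5.3326 × 10^5 = 1.875 × 10^-7 M = 188 nM

188 nM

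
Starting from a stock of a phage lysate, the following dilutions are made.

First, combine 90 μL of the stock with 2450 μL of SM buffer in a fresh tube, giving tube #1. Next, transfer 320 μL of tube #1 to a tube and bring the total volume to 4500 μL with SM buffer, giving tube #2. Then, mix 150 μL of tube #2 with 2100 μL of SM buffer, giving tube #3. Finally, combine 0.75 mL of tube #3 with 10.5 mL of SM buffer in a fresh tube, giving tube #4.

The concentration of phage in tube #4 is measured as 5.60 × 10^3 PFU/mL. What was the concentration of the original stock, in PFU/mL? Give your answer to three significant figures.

Step 1: 90 μL + 2450 μL = 2540 μL total → factor 2540/90 = 28.222
Step 2: 320 μL brought to 4500 μL → factor 4500/320 = 14.062
Step 3: 150 μL + 2100 μL = 2250 μL total → factor 2250/150 = 15
Step 4: 0.75 mL + 10.5 mL = 11.25 mL total → factor 11.25/0.75 = 15
Overall dilution factor = 28.222 × 14.062 × 15 × 15 = 89297
Stock = 5.60 × 10^3 PFU/mL × 89297 = 5.00 × 10^8 PFU/mL

5.00 × 10^8 PFU/mL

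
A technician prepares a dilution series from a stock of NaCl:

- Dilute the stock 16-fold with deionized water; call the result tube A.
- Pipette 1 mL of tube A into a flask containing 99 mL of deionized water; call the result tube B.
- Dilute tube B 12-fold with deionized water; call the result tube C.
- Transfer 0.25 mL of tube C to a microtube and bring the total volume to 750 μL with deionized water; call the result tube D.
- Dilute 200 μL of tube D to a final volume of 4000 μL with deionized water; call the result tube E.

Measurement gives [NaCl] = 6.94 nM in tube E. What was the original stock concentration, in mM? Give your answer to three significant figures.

Step 1: 16-fold → factor 16
Step 2: 1 mL + 99 mL = 100 mL total → factor 100/1 = 100
Step 3: 12-fold → factor 12
Step 4: 0.25 mL brought to 750 μL → factor 0.75/0.25 = 3
Step 5: 200 μL brought to 4000 μL → factor 4000/200 = 20
Overall dilution factor = 16 × 100 × 12 × 3 × 20 = 1.152 × 10^6
Stock = 6.94 nM × 1.152 × 10^6 = 7.995 × 10^6 nM = 7.99 mM

7.99 mM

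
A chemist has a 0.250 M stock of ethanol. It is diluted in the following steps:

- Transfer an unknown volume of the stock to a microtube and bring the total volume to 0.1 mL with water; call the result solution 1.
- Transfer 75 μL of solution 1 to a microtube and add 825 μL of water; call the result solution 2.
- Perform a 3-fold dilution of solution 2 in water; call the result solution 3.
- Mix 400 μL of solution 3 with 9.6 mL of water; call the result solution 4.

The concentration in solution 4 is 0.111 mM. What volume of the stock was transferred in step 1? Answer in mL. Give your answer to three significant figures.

0.0400 mL

Step 1: v brought to 0.1 mL → factor = 0.1 mL/v
Step 2: 75 μL + 825 μL = 900 μL total → factor 900/75 = 12
Step 3: 3-fold → factor 3
Step 4: 400 μL + 9.6 mL = 10000 μL total → factor 10000/400 = 25
Product of known-step factors = 900
Overall factor = 0.250 M / (0.111 mM) = 2252.3
Step-1 factor = 2252.3 / 900 = 2.5025
v = 0.1 mL / 2.5025 = 0.0400 mL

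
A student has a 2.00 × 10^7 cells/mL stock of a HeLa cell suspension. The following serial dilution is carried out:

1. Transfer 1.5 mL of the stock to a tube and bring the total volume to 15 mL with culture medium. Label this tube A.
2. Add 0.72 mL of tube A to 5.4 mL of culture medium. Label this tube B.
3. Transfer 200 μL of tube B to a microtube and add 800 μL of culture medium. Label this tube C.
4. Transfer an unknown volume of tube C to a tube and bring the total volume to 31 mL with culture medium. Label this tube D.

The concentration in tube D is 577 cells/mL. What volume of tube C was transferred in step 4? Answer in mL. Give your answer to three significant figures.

0.380 mL

Step 1: 1.5 mL brought to 15 mL → factor 15/1.5 = 10
Step 2: 0.72 mL + 5.4 mL = 6.12 mL total → factor 6.12/0.72 = 8.5
Step 3: 200 μL + 800 μL = 1000 μL total → factor 1000/200 = 5
Step 4: v brought to 31 mL → factor = 31 mL/v
Product of known-step factors = 425
Overall factor = 2.00 × 10^7 cells/mL / (577 cells/mL) = 34662
Step-4 factor = 34662 / 425 = 81.558
v = 31 mL / 81.558 = 0.380 mL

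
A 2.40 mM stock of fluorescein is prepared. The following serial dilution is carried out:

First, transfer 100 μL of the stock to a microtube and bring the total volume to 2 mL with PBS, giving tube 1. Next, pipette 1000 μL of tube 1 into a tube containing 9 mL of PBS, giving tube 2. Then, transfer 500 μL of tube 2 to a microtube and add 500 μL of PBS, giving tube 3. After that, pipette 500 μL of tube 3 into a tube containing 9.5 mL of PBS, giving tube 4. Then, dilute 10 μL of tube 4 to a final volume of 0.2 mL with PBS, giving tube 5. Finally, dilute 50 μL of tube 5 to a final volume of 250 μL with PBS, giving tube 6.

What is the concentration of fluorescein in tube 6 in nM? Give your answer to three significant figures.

Step 1: 100 μL brought to 2 mL → factor 2000/100 = 20
Step 2: 1000 μL + 9 mL = 10000 μL total → factor 10000/1000 = 10
Step 3: 500 μL + 500 μL = 1000 μL total → factor 1000/500 = 2
Step 4: 500 μL + 9.5 mL = 10000 μL total → factor 10000/500 = 20
Step 5: 10 μL brought to 0.2 mL → factor 200/10 = 20
Step 6: 50 μL brought to 250 μL → factor 250/50 = 5
Overall dilution factor = 20 × 10 × 2 × 20 × 20 × 5 = 8 × 10^5
Final = 2.40 mM / 8 × 10^5 = 3.000 × 10^-6 mM = 3.00 nM

3.00 nM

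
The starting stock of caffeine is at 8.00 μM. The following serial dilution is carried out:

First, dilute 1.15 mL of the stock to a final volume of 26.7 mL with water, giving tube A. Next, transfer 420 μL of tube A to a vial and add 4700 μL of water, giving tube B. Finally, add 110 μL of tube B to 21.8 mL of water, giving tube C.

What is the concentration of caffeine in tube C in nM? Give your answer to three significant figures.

0.142 nM

Step 1: 1.15 mL brought to 26.7 mL → factor 26.7/1.15 = 23.217
Step 2: 420 μL + 4700 μL = 5120 μL total → factor 5120/420 = 12.19
Step 3: 110 μL + 21.8 mL = 21910 μL total → factor 21910/110 = 199.18
Overall dilution factor = 23.217 × 12.19 × 199.18 = 56375
Final = 8.00 μM / 56375 = 0.0001419 μM = 0.142 nM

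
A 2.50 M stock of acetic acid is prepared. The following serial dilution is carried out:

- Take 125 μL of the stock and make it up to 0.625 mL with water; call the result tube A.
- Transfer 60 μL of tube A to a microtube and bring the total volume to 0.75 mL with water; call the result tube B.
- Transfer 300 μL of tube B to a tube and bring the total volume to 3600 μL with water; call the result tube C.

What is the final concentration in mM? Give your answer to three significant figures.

Step 1: 125 μL brought to 0.625 mL → factor 625/125 = 5
Step 2: 60 μL brought to 0.75 mL → factor 750/60 = 12.5
Step 3: 300 μL brought to 3600 μL → factor 3600/300 = 12
Overall dilution factor = 5 × 12.5 × 12 = 750
Final = 2.50 M / 750 = 0.003333 M = 3.33 mM

3.33 mM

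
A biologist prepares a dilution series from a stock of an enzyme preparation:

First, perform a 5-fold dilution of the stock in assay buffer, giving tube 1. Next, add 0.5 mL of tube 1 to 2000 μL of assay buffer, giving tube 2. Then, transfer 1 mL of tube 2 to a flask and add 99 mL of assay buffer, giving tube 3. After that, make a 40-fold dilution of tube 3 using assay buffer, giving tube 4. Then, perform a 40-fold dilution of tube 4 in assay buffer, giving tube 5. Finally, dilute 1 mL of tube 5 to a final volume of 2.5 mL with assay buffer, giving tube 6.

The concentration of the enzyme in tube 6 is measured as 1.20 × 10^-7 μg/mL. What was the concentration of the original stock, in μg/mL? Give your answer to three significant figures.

Step 1: 5-fold → factor 5
Step 2: 0.5 mL + 2000 μL = 2.5 mL total → factor 2.5/0.5 = 5
Step 3: 1 mL + 99 mL = 100 mL total → factor 100/1 = 100
Step 4: 40-fold → factor 40
Step 5: 40-fold → factor 40
Step 6: 1 mL brought to 2.5 mL → factor 2.5/1 = 2.5
Overall dilution factor = 5 × 5 × 100 × 40 × 40 × 2.5 = 1 × 10^7
Stock = 1.20 × 10^-7 μg/mL × 1 × 10^7 = 1.20 μg/mL

1.20 μg/mL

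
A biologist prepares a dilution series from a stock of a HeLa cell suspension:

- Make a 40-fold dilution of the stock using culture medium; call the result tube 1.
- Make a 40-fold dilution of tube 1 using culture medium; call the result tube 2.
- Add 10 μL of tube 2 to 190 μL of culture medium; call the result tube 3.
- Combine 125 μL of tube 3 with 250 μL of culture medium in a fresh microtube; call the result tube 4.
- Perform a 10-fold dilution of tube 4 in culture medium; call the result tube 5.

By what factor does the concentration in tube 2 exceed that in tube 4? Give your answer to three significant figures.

Step 1: 40-fold → factor 40
Step 2: 40-fold → factor 40
Step 3: 10 μL + 190 μL = 200 μL total → factor 200/10 = 20
Step 4: 125 μL + 250 μL = 375 μL total → factor 375/125 = 3
Dilution factor to tube 2 = 1600; to tube 4 = 96000
[tube 2]/[tube 4] = (factor to tube 4)/(factor to tube 2) = 96000/1600 = 60.0

60.0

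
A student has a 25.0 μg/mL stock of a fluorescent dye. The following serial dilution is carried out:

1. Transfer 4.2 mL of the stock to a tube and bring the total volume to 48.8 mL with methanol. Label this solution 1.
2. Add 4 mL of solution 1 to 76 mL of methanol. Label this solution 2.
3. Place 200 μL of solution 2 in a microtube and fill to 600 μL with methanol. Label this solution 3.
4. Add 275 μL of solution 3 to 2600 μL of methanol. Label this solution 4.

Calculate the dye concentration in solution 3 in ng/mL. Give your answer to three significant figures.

Step 1: 4.2 mL brought to 48.8 mL → factor 48.8/4.2 = 11.619
Step 2: 4 mL + 76 mL = 80 mL total → factor 80/4 = 20
Step 3: 200 μL brought to 600 μL → factor 600/200 = 3
Dilution factor through solution 3 = 11.619 × 20 × 3 = 697.14
[solution 3] = 25.0 μg/mL / 697.14 = 0.03586 μg/mL = 35.9 ng/mL

35.9 ng/mL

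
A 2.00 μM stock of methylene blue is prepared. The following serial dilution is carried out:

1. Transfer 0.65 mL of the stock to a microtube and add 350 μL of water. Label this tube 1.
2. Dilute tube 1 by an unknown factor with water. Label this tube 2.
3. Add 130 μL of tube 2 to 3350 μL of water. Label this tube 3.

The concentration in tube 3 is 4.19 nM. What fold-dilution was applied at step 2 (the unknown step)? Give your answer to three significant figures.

11.6-fold

Step 1: 0.65 mL + 350 μL = 1 mL total → factor 1/0.65 = 1.5385
Step 2: unknown factor x
Step 3: 130 μL + 3350 μL = 3480 μL total → factor 3480/130 = 26.769
Product of known-step factors = 41.183
Overall factor = 2.00 μM / (4.19 nM) = 477.33
x = 477.33 / 41.183 = 11.6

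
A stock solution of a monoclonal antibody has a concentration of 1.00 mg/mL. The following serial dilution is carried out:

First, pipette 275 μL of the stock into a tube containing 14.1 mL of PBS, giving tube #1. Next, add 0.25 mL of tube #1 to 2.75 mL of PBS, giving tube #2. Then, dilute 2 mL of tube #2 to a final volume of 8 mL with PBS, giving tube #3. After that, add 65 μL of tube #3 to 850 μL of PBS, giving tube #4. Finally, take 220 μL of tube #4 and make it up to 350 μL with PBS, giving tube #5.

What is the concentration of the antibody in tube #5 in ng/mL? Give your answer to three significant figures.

Step 1: 275 μL + 14.1 mL = 14375 μL total → factor 14375/275 = 52.273
Step 2: 0.25 mL + 2.75 mL = 3 mL total → factor 3/0.25 = 12
Step 3: 2 mL brought to 8 mL → factor 8/2 = 4
Step 4: 65 μL + 850 μL = 915 μL total → factor 915/65 = 14.077
Step 5: 220 μL brought to 350 μL → factor 350/220 = 1.5909
Overall dilution factor = 52.273 × 12 × 4 × 14.077 × 1.5909 = 56191
Final = 1.00 mg/mL / 56191 = 1.780 × 10^-5 mg/mL = 17.8 ng/mL

17.8 ng/mL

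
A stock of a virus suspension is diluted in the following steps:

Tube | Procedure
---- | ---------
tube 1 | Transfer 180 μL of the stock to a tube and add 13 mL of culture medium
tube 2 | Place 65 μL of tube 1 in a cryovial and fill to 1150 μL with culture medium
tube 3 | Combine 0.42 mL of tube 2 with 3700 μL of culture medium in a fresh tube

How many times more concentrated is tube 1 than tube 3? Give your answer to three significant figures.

174

Step 1: 180 μL + 13 mL = 13180 μL total → factor 13180/180 = 73.222
Step 2: 65 μL brought to 1150 μL → factor 1150/65 = 17.692
Step 3: 0.42 mL + 3700 μL = 4.12 mL total → factor 4.12/0.42 = 9.8095
Dilution factor to tube 1 = 73.222; to tube 3 = 12708
[tube 1]/[tube 3] = (factor to tube 3)/(factor to tube 1) = 12708/73.222 = 174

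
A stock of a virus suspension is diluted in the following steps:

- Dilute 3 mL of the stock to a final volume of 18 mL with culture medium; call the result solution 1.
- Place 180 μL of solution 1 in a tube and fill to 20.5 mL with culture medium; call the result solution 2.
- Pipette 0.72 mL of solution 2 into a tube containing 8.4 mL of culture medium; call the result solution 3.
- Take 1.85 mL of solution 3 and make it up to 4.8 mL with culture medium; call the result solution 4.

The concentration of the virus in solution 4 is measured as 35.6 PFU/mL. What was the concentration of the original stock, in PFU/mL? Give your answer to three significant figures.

Step 1: 3 mL brought to 18 mL → factor 18/3 = 6
Step 2: 180 μL brought to 20.5 mL → factor 20500/180 = 113.89
Step 3: 0.72 mL + 8.4 mL = 9.12 mL total → factor 9.12/0.72 = 12.667
Step 4: 1.85 mL brought to 4.8 mL → factor 4.8/1.85 = 2.5946
Overall dilution factor = 6 × 113.89 × 12.667 × 2.5946 = 22458
Stock = 35.6 PFU/mL × 22458 = 7.99 × 10^5 PFU/mL

7.99 × 10^5 PFU/mL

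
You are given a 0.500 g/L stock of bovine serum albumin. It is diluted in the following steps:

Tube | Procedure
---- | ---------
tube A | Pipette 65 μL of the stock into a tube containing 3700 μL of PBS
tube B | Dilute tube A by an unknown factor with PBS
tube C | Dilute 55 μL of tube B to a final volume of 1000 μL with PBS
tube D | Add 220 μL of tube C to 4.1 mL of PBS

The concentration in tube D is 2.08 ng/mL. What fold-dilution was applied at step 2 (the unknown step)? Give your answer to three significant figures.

Step 1: 65 μL + 3700 μL = 3765 μL total → factor 3765/65 = 57.923
Step 2: unknown factor x
Step 3: 55 μL brought to 1000 μL → factor 1000/55 = 18.182
Step 4: 220 μL + 4.1 mL = 4320 μL total → factor 4320/220 = 19.636
Product of known-step factors = 20680
Overall factor = 0.500 g/L / (2.08 ng/mL) = 2.4038 × 10^5
x = 2.4038 × 10^5 / 20680 = 11.6

11.6-fold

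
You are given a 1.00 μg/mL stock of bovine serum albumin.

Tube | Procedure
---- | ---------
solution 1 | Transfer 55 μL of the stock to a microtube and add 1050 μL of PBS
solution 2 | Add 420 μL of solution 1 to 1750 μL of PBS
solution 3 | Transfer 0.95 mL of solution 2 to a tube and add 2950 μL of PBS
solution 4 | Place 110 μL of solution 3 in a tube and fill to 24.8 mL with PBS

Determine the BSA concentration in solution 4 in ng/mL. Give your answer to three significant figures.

Step 1: 55 μL + 1050 μL = 1105 μL total → factor 1105/55 = 20.091
Step 2: 420 μL + 1750 μL = 2170 μL total → factor 2170/420 = 5.1667
Step 3: 0.95 mL + 2950 μL = 3.9 mL total → factor 3.9/0.95 = 4.1053
Step 4: 110 μL brought to 24.8 mL → factor 24800/110 = 225.45
Overall dilution factor = 20.091 × 5.1667 × 4.1053 × 225.45 = 96075
Final = 1.00 μg/mL / 96075 = 1.041 × 10^-5 μg/mL = 0.0104 ng/mL

0.0104 ng/mL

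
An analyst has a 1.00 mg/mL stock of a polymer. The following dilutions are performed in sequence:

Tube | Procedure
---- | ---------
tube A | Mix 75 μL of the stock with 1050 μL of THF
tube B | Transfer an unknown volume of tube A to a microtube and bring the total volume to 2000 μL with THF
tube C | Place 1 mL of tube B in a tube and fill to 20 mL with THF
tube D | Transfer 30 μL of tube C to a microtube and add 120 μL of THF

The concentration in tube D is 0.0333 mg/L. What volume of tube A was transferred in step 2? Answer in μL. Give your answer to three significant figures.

99.9 μL

Step 1: 75 μL + 1050 μL = 1125 μL total → factor 1125/75 = 15
Step 2: v brought to 2000 μL → factor = 2000 μL/v
Step 3: 1 mL brought to 20 mL → factor 20/1 = 20
Step 4: 30 μL + 120 μL = 150 μL total → factor 150/30 = 5
Product of known-step factors = 1500
Overall factor = 1.00 mg/mL / (0.0333 mg/L) = 30030
Step-2 factor = 30030 / 1500 = 20.02
v = 2000 μL / 20.02 = 99.9 μL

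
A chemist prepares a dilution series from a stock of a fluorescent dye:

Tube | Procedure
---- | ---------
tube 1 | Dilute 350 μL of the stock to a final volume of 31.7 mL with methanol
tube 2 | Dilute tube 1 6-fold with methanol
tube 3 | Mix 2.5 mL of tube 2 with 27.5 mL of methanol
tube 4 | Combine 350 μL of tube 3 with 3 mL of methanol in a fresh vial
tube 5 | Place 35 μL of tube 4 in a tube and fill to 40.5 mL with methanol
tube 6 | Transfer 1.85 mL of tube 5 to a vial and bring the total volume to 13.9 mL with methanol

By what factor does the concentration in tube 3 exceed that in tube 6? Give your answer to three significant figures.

Step 1: 350 μL brought to 31.7 mL → factor 31700/350 = 90.571
Step 2: 6-fold → factor 6
Step 3: 2.5 mL + 27.5 mL = 30 mL total → factor 30/2.5 = 12
Step 4: 350 μL + 3 mL = 3350 μL total → factor 3350/350 = 9.5714
Step 5: 35 μL brought to 40.5 mL → factor 40500/35 = 1157.1
Step 6: 1.85 mL brought to 13.9 mL → factor 13.9/1.85 = 7.5135
Dilution factor to tube 3 = 6521.1; to tube 6 = 5.4266 × 10^8
[tube 3]/[tube 6] = (factor to tube 6)/(factor to tube 3) = 5.4266 × 10^8/6521.1 = 8.32 × 10^4

8.32 × 10^4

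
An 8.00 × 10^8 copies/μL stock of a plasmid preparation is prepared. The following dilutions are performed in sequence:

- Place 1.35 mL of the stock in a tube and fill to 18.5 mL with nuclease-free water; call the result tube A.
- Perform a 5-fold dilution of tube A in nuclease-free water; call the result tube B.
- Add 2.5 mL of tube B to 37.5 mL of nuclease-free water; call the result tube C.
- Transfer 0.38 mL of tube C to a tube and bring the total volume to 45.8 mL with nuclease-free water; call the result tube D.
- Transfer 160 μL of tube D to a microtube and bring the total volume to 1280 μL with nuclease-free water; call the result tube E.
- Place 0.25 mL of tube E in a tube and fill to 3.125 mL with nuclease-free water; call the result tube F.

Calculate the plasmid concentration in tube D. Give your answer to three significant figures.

Step 1: 1.35 mL brought to 18.5 mL → factor 18.5/1.35 = 13.704
Step 2: 5-fold → factor 5
Step 3: 2.5 mL + 37.5 mL = 40 mL total → factor 40/2.5 = 16
Step 4: 0.38 mL brought to 45.8 mL → factor 45.8/0.38 = 120.53
Dilution factor through tube D = 13.704 × 5 × 16 × 120.53 = 1.3213 × 10^5
[tube D] = 8.00 × 10^8 copies/μL / 1.3213 × 10^5 = 6.05 × 10^3 copies/μL

6.05 × 10^3 copies/μL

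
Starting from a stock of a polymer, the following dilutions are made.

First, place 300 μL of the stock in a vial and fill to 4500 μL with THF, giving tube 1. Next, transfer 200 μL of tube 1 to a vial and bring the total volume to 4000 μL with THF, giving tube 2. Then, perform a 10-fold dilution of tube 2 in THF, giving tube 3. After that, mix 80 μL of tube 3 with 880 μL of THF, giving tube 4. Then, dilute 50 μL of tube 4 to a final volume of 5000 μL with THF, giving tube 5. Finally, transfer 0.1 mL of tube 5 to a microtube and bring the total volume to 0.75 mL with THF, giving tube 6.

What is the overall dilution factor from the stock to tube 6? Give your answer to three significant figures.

2.70 × 10^7

Step 1: 300 μL brought to 4500 μL → factor 4500/300 = 15
Step 2: 200 μL brought to 4000 μL → factor 4000/200 = 20
Step 3: 10-fold → factor 10
Step 4: 80 μL + 880 μL = 960 μL total → factor 960/80 = 12
Step 5: 50 μL brought to 5000 μL → factor 5000/50 = 100
Step 6: 0.1 mL brought to 0.75 mL → factor 0.75/0.1 = 7.5
Overall dilution factor = 15 × 20 × 10 × 12 × 100 × 7.5 = 2.7 × 10^7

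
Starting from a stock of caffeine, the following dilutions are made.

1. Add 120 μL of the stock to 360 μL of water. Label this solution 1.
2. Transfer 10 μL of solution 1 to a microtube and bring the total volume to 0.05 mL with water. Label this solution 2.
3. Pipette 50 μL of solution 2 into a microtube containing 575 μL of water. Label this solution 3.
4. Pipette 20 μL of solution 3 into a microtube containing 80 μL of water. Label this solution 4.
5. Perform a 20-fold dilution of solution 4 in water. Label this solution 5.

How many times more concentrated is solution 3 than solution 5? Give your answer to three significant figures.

100

Step 1: 120 μL + 360 μL = 480 μL total → factor 480/120 = 4
Step 2: 10 μL brought to 0.05 mL → factor 50/10 = 5
Step 3: 50 μL + 575 μL = 625 μL total → factor 625/50 = 12.5
Step 4: 20 μL + 80 μL = 100 μL total → factor 100/20 = 5
Step 5: 20-fold → factor 20
Dilution factor to solution 3 = 250; to solution 5 = 25000
[solution 3]/[solution 5] = (factor to solution 5)/(factor to solution 3) = 25000/250 = 100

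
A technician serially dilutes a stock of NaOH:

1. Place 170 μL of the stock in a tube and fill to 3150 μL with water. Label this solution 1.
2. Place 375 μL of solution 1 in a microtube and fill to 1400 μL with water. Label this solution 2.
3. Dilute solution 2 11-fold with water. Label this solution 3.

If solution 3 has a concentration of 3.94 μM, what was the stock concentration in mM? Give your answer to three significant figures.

3.00 mM

Step 1: 170 μL brought to 3150 μL → factor 3150/170 = 18.529
Step 2: 375 μL brought to 1400 μL → factor 1400/375 = 3.7333
Step 3: 11-fold → factor 11
Overall dilution factor = 18.529 × 3.7333 × 11 = 760.94
Stock = 3.94 μM × 760.94 = 2998 μM = 3.00 mM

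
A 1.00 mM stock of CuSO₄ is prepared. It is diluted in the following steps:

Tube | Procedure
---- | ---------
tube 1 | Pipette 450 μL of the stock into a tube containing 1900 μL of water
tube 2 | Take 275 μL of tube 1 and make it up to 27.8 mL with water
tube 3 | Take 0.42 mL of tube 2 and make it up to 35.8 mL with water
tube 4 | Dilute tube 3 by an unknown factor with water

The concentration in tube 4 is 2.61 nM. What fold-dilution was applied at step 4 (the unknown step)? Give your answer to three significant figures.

Step 1: 450 μL + 1900 μL = 2350 μL total → factor 2350/450 = 5.2222
Step 2: 275 μL brought to 27.8 mL → factor 27800/275 = 101.09
Step 3: 0.42 mL brought to 35.8 mL → factor 35.8/0.42 = 85.238
Step 4: unknown factor x
Product of known-step factors = 44999
Overall factor = 1.00 mM / (2.61 nM) = 3.8314 × 10^5
x = 3.8314 × 10^5 / 44999 = 8.51

8.51-fold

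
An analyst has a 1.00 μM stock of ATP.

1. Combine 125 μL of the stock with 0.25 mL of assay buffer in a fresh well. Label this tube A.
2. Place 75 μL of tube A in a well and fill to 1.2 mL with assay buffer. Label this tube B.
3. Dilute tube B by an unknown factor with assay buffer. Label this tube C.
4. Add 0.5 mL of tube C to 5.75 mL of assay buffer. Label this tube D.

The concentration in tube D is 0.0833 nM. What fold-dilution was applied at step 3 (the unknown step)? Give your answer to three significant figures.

20.0-fold

Step 1: 125 μL + 0.25 mL = 375 μL total → factor 375/125 = 3
Step 2: 75 μL brought to 1.2 mL → factor 1200/75 = 16
Step 3: unknown factor x
Step 4: 0.5 mL + 5.75 mL = 6.25 mL total → factor 6.25/0.5 = 12.5
Product of known-step factors = 600
Overall factor = 1.00 μM / (0.0833 nM) = 12005
x = 12005 / 600 = 20.0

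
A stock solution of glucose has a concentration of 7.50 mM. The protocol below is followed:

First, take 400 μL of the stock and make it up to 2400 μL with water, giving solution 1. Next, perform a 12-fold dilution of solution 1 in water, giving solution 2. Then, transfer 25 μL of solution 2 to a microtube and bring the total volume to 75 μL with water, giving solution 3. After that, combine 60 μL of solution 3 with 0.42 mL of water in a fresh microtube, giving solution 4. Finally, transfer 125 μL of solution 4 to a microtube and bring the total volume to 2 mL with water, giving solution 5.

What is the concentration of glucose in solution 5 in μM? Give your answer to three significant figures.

0.271 μM

Step 1: 400 μL brought to 2400 μL → factor 2400/400 = 6
Step 2: 12-fold → factor 12
Step 3: 25 μL brought to 75 μL → factor 75/25 = 3
Step 4: 60 μL + 0.42 mL = 480 μL total → factor 480/60 = 8
Step 5: 125 μL brought to 2 mL → factor 2000/125 = 16
Overall dilution factor = 6 × 12 × 3 × 8 × 16 = 27648
Final = 7.50 mM / 27648 = 0.0002713 mM = 0.271 μM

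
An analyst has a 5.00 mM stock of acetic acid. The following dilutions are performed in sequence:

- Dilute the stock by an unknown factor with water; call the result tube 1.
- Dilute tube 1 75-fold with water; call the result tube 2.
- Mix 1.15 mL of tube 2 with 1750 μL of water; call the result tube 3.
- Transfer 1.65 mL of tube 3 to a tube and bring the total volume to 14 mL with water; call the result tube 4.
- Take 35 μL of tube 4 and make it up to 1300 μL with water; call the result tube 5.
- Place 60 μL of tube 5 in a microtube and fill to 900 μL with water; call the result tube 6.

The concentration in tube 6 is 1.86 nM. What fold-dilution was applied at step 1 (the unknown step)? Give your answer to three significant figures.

3.01-fold

Step 1: unknown factor x
Step 2: 75-fold → factor 75
Step 3: 1.15 mL + 1750 μL = 2.9 mL total → factor 2.9/1.15 = 2.5217
Step 4: 1.65 mL brought to 14 mL → factor 14/1.65 = 8.4848
Step 5: 35 μL brought to 1300 μL → factor 1300/35 = 37.143
Step 6: 60 μL brought to 900 μL → factor 900/60 = 15
Product of known-step factors = 8.9407 × 10^5
Overall factor = 5.00 mM / (1.86 nM) = 2.6882 × 10^6
x = 2.6882 × 10^6 / 8.9407 × 10^5 = 3.01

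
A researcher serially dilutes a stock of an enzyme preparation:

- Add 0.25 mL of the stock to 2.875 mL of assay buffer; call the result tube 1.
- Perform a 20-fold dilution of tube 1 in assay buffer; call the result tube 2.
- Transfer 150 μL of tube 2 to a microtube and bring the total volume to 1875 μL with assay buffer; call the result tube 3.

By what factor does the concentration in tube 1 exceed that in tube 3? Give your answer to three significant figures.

250

Step 1: 0.25 mL + 2.875 mL = 3.125 mL total → factor 3.125/0.25 = 12.5
Step 2: 20-fold → factor 20
Step 3: 150 μL brought to 1875 μL → factor 1875/150 = 12.5
Dilution factor to tube 1 = 12.5; to tube 3 = 3125
[tube 1]/[tube 3] = (factor to tube 3)/(factor to tube 1) = 3125/12.5 = 250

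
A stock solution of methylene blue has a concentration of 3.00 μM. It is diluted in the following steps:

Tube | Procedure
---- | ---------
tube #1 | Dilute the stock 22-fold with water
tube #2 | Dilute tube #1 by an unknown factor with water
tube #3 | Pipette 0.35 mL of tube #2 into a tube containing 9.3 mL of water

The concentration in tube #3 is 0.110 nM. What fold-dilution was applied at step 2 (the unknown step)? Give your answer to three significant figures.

45.0-fold

Step 1: 22-fold → factor 22
Step 2: unknown factor x
Step 3: 0.35 mL + 9.3 mL = 9.65 mL total → factor 9.65/0.35 = 27.571
Product of known-step factors = 606.57
Overall factor = 3.00 μM / (0.110 nM) = 27273
x = 27273 / 606.57 = 45.0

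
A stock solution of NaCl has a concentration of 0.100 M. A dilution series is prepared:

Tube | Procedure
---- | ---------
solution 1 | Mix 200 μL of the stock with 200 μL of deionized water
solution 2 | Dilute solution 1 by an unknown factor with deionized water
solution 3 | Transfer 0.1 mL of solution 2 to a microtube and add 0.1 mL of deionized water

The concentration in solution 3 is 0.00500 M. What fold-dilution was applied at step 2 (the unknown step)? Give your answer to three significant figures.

Step 1: 200 μL + 200 μL = 400 μL total → factor 400/200 = 2
Step 2: unknown factor x
Step 3: 0.1 mL + 0.1 mL = 0.2 mL total → factor 0.2/0.1 = 2
Product of known-step factors = 4
Overall factor = 0.100 M / (0.00500 M) = 20
x = 20 / 4 = 5.00

5.00-fold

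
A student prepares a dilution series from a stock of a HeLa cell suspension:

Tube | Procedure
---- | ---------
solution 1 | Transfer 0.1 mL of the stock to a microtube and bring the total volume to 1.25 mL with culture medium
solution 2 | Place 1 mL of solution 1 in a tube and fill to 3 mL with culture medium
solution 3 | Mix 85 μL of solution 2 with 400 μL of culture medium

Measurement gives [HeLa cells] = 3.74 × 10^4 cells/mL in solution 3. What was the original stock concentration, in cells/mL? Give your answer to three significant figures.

8.00 × 10^6 cells/mL

Step 1: 0.1 mL brought to 1.25 mL → factor 1.25/0.1 = 12.5
Step 2: 1 mL brought to 3 mL → factor 3/1 = 3
Step 3: 85 μL + 400 μL = 485 μL total → factor 485/85 = 5.7059
Overall dilution factor = 12.5 × 3 × 5.7059 = 213.97
Stock = 3.74 × 10^4 cells/mL × 213.97 = 8.00 × 10^6 cells/mL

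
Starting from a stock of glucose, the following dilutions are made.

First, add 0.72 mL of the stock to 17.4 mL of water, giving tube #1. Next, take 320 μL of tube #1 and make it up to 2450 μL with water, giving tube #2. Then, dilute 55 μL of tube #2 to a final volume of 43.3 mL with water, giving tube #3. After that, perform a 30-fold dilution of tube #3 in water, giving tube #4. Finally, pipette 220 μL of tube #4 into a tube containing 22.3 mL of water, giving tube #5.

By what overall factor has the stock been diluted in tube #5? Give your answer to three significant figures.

4.66 × 10^8

Step 1: 0.72 mL + 17.4 mL = 18.12 mL total → factor 18.12/0.72 = 25.167
Step 2: 320 μL brought to 2450 μL → factor 2450/320 = 7.6562
Step 3: 55 μL brought to 43.3 mL → factor 43300/55 = 787.27
Step 4: 30-fold → factor 30
Step 5: 220 μL + 22.3 mL = 22520 μL total → factor 22520/220 = 102.36
Overall dilution factor = 25.167 × 7.6562 × 787.27 × 30 × 102.36 = 4.6584 × 10^8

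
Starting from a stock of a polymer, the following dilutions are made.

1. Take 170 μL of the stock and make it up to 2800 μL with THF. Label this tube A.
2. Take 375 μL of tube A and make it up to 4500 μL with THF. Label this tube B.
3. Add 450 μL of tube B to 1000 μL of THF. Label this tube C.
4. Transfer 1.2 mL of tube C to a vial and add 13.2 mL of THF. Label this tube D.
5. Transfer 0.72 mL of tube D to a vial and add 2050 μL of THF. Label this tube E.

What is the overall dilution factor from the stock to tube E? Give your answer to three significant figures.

2.94 × 10^4

Step 1: 170 μL brought to 2800 μL → factor 2800/170 = 16.471
Step 2: 375 μL brought to 4500 μL → factor 4500/375 = 12
Step 3: 450 μL + 1000 μL = 1450 μL total → factor 1450/450 = 3.2222
Step 4: 1.2 mL + 13.2 mL = 14.4 mL total → factor 14.4/1.2 = 12
Step 5: 0.72 mL + 2050 μL = 2.77 mL total → factor 2.77/0.72 = 3.8472
Overall dilution factor = 16.471 × 12 × 3.2222 × 12 × 3.8472 = 29402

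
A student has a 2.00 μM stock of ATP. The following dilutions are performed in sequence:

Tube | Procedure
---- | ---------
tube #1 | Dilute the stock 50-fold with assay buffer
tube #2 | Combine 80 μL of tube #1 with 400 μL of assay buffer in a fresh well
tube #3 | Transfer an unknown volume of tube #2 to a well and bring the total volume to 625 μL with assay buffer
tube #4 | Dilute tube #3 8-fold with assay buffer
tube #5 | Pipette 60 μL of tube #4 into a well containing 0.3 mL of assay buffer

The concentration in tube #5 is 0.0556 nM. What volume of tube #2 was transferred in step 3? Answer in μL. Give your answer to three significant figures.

250 μL

Step 1: 50-fold → factor 50
Step 2: 80 μL + 400 μL = 480 μL total → factor 480/80 = 6
Step 3: v brought to 625 μL → factor = 625 μL/v
Step 4: 8-fold → factor 8
Step 5: 60 μL + 0.3 mL = 360 μL total → factor 360/60 = 6
Product of known-step factors = 14400
Overall factor = 2.00 μM / (0.0556 nM) = 35971
Step-3 factor = 35971 / 14400 = 2.498
v = 625 μL / 2.498 = 250 μL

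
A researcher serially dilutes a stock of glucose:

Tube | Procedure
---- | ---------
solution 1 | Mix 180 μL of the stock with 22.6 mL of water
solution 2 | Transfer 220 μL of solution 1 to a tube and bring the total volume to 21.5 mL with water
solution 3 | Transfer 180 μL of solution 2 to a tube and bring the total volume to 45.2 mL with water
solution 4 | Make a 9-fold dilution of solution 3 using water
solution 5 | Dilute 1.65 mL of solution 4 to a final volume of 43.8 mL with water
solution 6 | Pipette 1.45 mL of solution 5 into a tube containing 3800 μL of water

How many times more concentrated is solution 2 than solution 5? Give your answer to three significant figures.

Step 1: 180 μL + 22.6 mL = 22780 μL total → factor 22780/180 = 126.56
Step 2: 220 μL brought to 21.5 mL → factor 21500/220 = 97.727
Step 3: 180 μL brought to 45.2 mL → factor 45200/180 = 251.11
Step 4: 9-fold → factor 9
Step 5: 1.65 mL brought to 43.8 mL → factor 43.8/1.65 = 26.545
Dilution factor to solution 2 = 12368; to solution 5 = 7.4199 × 10^8
[solution 2]/[solution 5] = (factor to solution 5)/(factor to solution 2) = 7.4199 × 10^8/12368 = 6.00 × 10^4

6.00 × 10^4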